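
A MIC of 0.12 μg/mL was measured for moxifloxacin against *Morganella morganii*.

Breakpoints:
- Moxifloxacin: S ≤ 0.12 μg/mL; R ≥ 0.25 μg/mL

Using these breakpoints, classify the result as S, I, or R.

Susceptible

Moxifloxacin 0.12 μg/mL: ≤ 0.12 μg/mL — S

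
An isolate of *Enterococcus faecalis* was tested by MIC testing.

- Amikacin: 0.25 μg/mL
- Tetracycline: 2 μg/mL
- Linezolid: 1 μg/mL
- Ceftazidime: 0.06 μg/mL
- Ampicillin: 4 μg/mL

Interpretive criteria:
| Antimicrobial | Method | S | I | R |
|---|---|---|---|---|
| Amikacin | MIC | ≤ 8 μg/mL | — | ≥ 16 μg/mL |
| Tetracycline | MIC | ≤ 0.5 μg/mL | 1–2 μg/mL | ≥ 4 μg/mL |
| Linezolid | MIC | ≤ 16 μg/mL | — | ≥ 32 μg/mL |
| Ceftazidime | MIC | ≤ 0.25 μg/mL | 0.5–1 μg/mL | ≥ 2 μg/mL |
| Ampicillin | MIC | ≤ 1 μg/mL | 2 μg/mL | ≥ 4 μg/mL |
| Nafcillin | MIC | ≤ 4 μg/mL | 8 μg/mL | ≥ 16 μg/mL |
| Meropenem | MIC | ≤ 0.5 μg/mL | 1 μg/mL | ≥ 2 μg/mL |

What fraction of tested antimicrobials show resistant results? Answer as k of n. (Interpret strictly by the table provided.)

Amikacin: 0.25 μg/mL is ≤ 8 μg/mL ⇒ susceptible
Tetracycline (2 μg/mL) in 1–2 μg/mL ⇒ I
Linezolid: 1 μg/mL is ≤ 16 μg/mL — susceptible
Ceftazidime (0.06 μg/mL) ≤ 0.25 μg/mL — Susceptible
Ampicillin (4 μg/mL) ≥ 4 μg/mL → R
Resistant: 1/5

1 of 5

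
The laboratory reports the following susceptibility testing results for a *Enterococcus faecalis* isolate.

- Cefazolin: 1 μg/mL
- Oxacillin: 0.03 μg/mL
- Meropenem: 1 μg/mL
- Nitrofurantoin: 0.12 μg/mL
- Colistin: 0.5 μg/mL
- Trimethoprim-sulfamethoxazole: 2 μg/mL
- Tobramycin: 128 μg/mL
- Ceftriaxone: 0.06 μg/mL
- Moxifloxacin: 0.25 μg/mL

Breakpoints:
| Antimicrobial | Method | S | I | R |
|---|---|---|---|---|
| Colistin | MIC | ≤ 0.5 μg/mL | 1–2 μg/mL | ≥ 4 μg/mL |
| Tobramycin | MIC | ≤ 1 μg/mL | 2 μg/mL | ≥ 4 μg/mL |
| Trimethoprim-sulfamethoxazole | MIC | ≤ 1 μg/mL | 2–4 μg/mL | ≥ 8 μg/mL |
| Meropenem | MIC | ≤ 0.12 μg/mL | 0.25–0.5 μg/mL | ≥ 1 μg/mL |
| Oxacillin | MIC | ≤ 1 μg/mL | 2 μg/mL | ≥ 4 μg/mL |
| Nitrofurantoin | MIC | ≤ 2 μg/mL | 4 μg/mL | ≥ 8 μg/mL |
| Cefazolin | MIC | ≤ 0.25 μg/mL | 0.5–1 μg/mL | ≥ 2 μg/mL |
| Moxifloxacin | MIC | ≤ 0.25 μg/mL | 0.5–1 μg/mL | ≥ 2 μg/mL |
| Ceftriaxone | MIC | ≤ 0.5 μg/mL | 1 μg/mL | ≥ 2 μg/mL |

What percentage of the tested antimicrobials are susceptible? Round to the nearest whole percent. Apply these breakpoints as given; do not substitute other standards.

56%

Cefazolin (1 μg/mL) in 0.5–1 μg/mL — I
Oxacillin: 0.03 μg/mL is ≤ 1 μg/mL → Susceptible
Meropenem: 1 μg/mL is ≥ 1 μg/mL ⇒ R
Nitrofurantoin 0.12 μg/mL: ≤ 2 μg/mL — susceptible
Colistin (0.5 μg/mL) ≤ 0.5 μg/mL → Susceptible
Trimethoprim-sulfamethoxazole (2 μg/mL) in 2–4 μg/mL ⇒ intermediate
Tobramycin: 128 μg/mL is ≥ 4 μg/mL → Resistant
Ceftriaxone: 0.06 μg/mL is ≤ 0.5 μg/mL ⇒ S
Moxifloxacin: 0.25 μg/mL is ≤ 0.25 μg/mL ⇒ susceptible
Susceptible: 5/9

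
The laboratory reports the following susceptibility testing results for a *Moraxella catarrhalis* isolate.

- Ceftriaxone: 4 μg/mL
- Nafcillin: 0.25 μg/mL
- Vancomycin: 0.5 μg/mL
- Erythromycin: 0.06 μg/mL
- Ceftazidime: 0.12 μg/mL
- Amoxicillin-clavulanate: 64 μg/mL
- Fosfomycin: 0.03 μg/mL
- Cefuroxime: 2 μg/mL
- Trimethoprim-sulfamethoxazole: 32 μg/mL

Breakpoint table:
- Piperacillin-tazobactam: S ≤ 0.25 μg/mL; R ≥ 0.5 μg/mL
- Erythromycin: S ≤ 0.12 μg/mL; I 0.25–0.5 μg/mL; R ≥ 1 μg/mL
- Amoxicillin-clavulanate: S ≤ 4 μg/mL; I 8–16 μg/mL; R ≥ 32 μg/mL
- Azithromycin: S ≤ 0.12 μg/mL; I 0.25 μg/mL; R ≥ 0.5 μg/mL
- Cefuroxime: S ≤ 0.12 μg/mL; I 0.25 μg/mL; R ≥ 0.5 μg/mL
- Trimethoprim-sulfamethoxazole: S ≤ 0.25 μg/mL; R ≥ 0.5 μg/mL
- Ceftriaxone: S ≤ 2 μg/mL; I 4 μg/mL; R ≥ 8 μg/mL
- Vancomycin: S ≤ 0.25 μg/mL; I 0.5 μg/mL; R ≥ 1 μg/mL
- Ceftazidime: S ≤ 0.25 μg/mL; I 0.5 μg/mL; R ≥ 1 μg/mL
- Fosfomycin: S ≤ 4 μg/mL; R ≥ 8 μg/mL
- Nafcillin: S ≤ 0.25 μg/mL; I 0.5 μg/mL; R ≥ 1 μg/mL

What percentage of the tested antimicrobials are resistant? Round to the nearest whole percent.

Ceftriaxone: 4 μg/mL is = 4 μg/mL ⇒ I
Nafcillin: 0.25 μg/mL is ≤ 0.25 μg/mL ⇒ susceptible
Vancomycin 0.5 μg/mL: = 0.5 μg/mL — I
Erythromycin: 0.06 μg/mL is ≤ 0.12 μg/mL — Susceptible
Ceftazidime: 0.12 μg/mL is ≤ 0.25 μg/mL → susceptible
Amoxicillin-clavulanate (64 μg/mL) ≥ 32 μg/mL ⇒ Resistant
Fosfomycin (0.03 μg/mL) ≤ 4 μg/mL ⇒ Susceptible
Cefuroxime: 2 μg/mL is ≥ 0.5 μg/mL ⇒ R
Trimethoprim-sulfamethoxazole (32 μg/mL) ≥ 0.5 μg/mL — resistant
Resistant: 3/9

33%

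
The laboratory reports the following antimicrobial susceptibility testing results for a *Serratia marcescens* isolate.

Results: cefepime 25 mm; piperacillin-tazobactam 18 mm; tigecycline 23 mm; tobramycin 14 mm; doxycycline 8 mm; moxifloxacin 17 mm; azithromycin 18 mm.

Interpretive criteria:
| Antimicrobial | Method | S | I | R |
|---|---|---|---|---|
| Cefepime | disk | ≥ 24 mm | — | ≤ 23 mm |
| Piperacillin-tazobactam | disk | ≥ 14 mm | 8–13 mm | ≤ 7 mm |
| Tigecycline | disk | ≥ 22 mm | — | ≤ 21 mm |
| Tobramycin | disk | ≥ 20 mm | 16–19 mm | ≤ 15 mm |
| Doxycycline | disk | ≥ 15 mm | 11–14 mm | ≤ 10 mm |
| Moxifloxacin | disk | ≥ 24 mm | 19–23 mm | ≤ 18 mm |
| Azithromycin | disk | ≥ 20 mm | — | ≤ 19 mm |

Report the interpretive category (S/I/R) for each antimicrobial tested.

Cefepime 25 mm: ≥ 24 mm — S
Piperacillin-tazobactam (18 mm) ≥ 14 mm ⇒ susceptible
Tigecycline: 23 mm is ≥ 22 mm ⇒ Susceptible
Tobramycin (14 mm) ≤ 15 mm → Resistant
Doxycycline (8 mm) ≤ 10 mm → resistant
Moxifloxacin 17 mm: ≤ 18 mm → R
Azithromycin (18 mm) ≤ 19 mm ⇒ R

S, S, S, R, R, R, R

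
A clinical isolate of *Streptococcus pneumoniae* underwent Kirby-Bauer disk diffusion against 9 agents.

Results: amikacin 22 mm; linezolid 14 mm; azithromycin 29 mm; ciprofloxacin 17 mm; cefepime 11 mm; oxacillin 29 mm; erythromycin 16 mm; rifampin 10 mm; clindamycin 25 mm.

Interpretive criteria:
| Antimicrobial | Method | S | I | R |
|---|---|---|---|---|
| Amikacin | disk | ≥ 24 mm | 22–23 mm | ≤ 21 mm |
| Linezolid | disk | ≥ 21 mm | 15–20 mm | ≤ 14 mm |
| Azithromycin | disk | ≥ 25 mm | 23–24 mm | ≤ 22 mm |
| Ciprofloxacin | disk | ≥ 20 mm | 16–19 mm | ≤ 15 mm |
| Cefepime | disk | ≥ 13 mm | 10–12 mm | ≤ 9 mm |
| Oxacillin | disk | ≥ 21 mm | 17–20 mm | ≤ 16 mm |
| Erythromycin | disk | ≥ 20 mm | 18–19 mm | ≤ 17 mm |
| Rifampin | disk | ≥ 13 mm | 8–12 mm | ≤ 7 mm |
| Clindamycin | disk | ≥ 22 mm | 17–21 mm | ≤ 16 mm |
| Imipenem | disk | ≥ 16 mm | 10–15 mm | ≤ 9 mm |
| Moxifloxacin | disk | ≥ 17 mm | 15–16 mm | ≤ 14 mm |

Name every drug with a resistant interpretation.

Amikacin 22 mm: in 22–23 mm → intermediate
Linezolid (14 mm) ≤ 14 mm — resistant
Azithromycin: 29 mm is ≥ 25 mm ⇒ S
Ciprofloxacin (17 mm) in 16–19 mm → I
Cefepime 11 mm: in 10–12 mm ⇒ intermediate
Oxacillin: 29 mm is ≥ 21 mm ⇒ Susceptible
Erythromycin 16 mm: ≤ 17 mm ⇒ R
Rifampin 10 mm: in 8–12 mm → I
Clindamycin: 25 mm is ≥ 22 mm — S

linezolid, erythromycin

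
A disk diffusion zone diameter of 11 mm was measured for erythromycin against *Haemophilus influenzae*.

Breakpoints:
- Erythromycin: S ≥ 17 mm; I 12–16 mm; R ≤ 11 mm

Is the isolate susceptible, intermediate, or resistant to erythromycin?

Resistant

Erythromycin (11 mm) ≤ 11 mm — Resistant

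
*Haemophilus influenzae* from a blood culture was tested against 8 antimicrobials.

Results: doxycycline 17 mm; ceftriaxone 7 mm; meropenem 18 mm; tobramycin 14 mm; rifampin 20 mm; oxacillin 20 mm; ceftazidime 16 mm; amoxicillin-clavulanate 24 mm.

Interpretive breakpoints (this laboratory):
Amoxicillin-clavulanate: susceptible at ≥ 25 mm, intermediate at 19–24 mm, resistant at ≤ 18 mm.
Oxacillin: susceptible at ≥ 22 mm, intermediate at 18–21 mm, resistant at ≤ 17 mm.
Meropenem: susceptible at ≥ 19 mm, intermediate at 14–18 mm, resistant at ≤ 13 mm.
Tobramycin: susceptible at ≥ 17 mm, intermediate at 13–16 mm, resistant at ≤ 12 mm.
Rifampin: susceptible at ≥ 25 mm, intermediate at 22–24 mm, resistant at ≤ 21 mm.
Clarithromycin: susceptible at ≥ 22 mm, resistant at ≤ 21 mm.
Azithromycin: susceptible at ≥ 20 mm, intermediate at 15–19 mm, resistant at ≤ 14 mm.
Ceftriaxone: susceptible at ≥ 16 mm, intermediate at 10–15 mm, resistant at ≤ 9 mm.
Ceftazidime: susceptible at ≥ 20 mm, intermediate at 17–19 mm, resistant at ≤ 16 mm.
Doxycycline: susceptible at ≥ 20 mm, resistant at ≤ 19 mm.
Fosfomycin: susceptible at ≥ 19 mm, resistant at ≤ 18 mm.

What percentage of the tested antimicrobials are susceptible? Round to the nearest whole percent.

0%

Doxycycline 17 mm: ≤ 19 mm — R
Ceftriaxone: 7 mm is ≤ 9 mm ⇒ Resistant
Meropenem: 18 mm is in 14–18 mm ⇒ Intermediate
Tobramycin (14 mm) in 13–16 mm ⇒ Intermediate
Rifampin: 20 mm is ≤ 21 mm ⇒ resistant
Oxacillin (20 mm) in 18–21 mm ⇒ I
Ceftazidime 16 mm: ≤ 16 mm → resistant
Amoxicillin-clavulanate: 24 mm is in 19–24 mm ⇒ intermediate
Susceptible: 0/8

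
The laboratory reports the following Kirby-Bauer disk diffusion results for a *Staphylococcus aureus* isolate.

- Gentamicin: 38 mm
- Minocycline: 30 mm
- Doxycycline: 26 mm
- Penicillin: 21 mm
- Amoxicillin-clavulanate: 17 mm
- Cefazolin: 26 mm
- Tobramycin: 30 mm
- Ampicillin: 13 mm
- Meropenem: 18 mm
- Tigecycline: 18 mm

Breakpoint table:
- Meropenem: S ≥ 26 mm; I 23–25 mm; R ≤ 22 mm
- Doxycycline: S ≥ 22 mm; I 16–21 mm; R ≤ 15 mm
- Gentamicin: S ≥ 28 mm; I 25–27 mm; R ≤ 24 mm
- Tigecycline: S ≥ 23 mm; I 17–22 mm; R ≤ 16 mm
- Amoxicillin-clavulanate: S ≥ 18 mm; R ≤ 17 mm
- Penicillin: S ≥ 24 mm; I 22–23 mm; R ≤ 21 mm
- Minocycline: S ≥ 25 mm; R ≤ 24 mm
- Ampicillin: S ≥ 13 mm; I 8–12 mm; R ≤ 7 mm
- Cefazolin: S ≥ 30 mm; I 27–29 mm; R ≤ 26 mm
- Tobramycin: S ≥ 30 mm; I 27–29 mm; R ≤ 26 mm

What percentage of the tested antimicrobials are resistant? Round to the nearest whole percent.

40%

Gentamicin (38 mm) ≥ 28 mm — Susceptible
Minocycline (30 mm) ≥ 25 mm → Susceptible
Doxycycline 26 mm: ≥ 22 mm ⇒ S
Penicillin (21 mm) ≤ 21 mm → resistant
Amoxicillin-clavulanate (17 mm) ≤ 17 mm — Resistant
Cefazolin: 26 mm is ≤ 26 mm ⇒ resistant
Tobramycin: 30 mm is ≥ 30 mm → susceptible
Ampicillin (13 mm) ≥ 13 mm ⇒ Susceptible
Meropenem (18 mm) ≤ 22 mm → Resistant
Tigecycline: 18 mm is in 17–22 mm → Intermediate
Resistant: 4/10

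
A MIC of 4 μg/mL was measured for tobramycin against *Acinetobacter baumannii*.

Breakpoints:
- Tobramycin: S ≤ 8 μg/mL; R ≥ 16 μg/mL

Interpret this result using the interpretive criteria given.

Tobramycin: 4 μg/mL is ≤ 8 μg/mL — Susceptible

Susceptible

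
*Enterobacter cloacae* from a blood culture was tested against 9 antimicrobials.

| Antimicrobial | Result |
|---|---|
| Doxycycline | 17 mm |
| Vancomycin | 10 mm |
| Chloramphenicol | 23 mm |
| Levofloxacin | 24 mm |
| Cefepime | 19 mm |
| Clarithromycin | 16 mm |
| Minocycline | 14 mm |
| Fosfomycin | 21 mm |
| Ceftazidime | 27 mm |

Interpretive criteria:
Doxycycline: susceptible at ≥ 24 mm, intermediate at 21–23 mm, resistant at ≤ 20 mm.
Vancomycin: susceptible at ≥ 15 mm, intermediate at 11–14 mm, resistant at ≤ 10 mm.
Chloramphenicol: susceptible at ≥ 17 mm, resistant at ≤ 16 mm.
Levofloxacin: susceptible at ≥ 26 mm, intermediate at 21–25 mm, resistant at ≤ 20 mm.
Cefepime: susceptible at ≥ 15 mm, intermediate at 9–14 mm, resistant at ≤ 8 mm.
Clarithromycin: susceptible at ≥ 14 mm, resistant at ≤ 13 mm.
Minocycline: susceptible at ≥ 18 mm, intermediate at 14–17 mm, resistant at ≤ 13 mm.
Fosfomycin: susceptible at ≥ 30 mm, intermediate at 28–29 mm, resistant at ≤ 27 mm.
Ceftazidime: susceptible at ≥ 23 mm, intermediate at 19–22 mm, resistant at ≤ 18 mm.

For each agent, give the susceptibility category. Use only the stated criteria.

Doxycycline: 17 mm is ≤ 20 mm — Resistant
Vancomycin 10 mm: ≤ 10 mm — resistant
Chloramphenicol 23 mm: ≥ 17 mm — S
Levofloxacin 24 mm: in 21–25 mm — intermediate
Cefepime (19 mm) ≥ 15 mm — Susceptible
Clarithromycin: 16 mm is ≥ 14 mm ⇒ susceptible
Minocycline (14 mm) in 14–17 mm → intermediate
Fosfomycin 21 mm: ≤ 27 mm ⇒ Resistant
Ceftazidime 27 mm: ≥ 23 mm ⇒ Susceptible

R, R, S, I, S, S, I, R, S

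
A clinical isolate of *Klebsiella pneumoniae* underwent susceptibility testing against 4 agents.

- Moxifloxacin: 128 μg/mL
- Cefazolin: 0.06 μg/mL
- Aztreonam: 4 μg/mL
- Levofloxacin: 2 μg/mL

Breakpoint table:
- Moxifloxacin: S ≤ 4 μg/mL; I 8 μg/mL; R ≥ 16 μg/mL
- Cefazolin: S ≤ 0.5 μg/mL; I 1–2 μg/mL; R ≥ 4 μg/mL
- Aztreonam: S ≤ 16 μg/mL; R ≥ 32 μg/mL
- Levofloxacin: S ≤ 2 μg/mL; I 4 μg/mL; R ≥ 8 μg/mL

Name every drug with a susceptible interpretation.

Moxifloxacin 128 μg/mL: ≥ 16 μg/mL ⇒ Resistant
Cefazolin 0.06 μg/mL: ≤ 0.5 μg/mL — susceptible
Aztreonam 4 μg/mL: ≤ 16 μg/mL ⇒ Susceptible
Levofloxacin 2 μg/mL: ≤ 2 μg/mL → S

cefazolin, aztreonam, levofloxacin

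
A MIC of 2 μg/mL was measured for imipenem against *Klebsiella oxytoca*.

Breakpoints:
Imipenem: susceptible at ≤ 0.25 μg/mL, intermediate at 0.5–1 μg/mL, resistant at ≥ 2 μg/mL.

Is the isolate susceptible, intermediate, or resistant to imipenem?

Imipenem (2 μg/mL) ≥ 2 μg/mL → R

R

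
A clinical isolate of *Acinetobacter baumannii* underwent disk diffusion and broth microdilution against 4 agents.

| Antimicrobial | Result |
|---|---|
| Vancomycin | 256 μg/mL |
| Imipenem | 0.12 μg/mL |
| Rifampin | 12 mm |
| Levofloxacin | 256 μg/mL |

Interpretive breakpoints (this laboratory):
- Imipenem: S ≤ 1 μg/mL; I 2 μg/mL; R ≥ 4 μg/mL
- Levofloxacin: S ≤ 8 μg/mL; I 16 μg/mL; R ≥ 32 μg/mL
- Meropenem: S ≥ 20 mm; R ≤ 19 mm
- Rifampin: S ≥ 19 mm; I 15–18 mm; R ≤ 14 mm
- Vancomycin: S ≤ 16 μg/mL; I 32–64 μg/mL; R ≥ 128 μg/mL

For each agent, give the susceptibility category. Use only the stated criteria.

Vancomycin 256 μg/mL: ≥ 128 μg/mL — Resistant
Imipenem (0.12 μg/mL) ≤ 1 μg/mL → Susceptible
Rifampin (12 mm) ≤ 14 mm ⇒ R
Levofloxacin 256 μg/mL: ≥ 32 μg/mL ⇒ resistant

R, S, R, R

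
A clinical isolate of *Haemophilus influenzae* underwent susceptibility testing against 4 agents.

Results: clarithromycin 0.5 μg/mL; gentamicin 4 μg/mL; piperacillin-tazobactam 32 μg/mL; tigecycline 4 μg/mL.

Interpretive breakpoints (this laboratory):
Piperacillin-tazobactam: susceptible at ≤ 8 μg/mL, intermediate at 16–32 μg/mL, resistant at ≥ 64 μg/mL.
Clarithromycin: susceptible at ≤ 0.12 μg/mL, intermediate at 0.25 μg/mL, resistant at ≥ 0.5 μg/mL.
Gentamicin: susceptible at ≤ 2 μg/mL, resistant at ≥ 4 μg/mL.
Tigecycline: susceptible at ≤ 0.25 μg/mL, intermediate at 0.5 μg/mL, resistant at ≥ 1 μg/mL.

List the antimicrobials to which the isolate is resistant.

clarithromycin, gentamicin, tigecycline

Clarithromycin 0.5 μg/mL: ≥ 0.5 μg/mL → resistant
Gentamicin: 4 μg/mL is ≥ 4 μg/mL ⇒ resistant
Piperacillin-tazobactam (32 μg/mL) in 16–32 μg/mL — I
Tigecycline (4 μg/mL) ≥ 1 μg/mL ⇒ R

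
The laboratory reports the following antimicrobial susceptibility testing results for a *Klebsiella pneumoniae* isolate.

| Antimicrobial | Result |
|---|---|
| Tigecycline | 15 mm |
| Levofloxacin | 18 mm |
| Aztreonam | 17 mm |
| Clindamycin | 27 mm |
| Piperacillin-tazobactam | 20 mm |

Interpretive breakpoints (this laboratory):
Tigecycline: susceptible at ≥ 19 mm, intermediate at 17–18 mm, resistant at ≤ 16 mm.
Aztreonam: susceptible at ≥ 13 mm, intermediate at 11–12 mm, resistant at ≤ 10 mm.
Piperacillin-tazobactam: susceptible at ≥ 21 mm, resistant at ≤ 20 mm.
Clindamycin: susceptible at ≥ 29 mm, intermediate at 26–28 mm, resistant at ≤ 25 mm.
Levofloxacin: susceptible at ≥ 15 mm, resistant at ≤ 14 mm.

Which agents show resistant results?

tigecycline, piperacillin-tazobactam

Tigecycline: 15 mm is ≤ 16 mm → Resistant
Levofloxacin 18 mm: ≥ 15 mm — Susceptible
Aztreonam 17 mm: ≥ 13 mm — susceptible
Clindamycin (27 mm) in 26–28 mm — I
Piperacillin-tazobactam 20 mm: ≤ 20 mm — resistant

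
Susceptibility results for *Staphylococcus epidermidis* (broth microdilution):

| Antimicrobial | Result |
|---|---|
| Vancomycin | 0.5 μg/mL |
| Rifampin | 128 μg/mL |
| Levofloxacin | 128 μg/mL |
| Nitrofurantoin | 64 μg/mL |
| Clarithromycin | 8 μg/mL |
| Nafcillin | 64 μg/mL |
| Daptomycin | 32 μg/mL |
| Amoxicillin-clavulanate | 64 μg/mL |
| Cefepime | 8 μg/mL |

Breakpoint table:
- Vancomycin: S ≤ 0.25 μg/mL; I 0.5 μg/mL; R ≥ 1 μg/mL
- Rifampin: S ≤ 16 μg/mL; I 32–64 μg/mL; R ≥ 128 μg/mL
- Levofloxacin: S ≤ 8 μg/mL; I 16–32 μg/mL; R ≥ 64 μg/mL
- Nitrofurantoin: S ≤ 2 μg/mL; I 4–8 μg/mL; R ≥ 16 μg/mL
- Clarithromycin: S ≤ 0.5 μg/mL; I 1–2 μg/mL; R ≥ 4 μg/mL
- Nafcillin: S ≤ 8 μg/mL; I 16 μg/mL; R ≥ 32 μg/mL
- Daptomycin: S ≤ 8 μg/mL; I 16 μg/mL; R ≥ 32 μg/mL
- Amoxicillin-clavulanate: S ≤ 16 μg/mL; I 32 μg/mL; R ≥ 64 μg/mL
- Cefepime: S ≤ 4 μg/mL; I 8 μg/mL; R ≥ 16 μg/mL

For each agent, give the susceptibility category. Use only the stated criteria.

I, R, R, R, R, R, R, R, I

Vancomycin: 0.5 μg/mL is = 0.5 μg/mL → intermediate
Rifampin: 128 μg/mL is ≥ 128 μg/mL → resistant
Levofloxacin (128 μg/mL) ≥ 64 μg/mL → resistant
Nitrofurantoin 64 μg/mL: ≥ 16 μg/mL → resistant
Clarithromycin 8 μg/mL: ≥ 4 μg/mL → Resistant
Nafcillin (64 μg/mL) ≥ 32 μg/mL → resistant
Daptomycin 32 μg/mL: ≥ 32 μg/mL → resistant
Amoxicillin-clavulanate 64 μg/mL: ≥ 64 μg/mL — resistant
Cefepime: 8 μg/mL is = 8 μg/mL ⇒ intermediate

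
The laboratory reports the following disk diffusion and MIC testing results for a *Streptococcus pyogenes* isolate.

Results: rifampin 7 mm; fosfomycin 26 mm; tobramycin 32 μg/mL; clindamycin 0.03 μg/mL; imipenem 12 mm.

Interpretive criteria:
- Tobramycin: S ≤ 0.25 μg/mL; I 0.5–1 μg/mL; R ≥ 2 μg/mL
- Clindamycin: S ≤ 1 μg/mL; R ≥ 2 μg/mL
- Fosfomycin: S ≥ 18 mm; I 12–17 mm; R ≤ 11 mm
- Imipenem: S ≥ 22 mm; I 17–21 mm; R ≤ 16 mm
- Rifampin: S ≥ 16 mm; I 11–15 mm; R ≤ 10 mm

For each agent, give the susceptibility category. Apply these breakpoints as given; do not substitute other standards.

R, S, R, S, R

Rifampin 7 mm: ≤ 10 mm — resistant
Fosfomycin 26 mm: ≥ 18 mm → susceptible
Tobramycin (32 μg/mL) ≥ 2 μg/mL — resistant
Clindamycin 0.03 μg/mL: ≤ 1 μg/mL → S
Imipenem 12 mm: ≤ 16 mm ⇒ Resistant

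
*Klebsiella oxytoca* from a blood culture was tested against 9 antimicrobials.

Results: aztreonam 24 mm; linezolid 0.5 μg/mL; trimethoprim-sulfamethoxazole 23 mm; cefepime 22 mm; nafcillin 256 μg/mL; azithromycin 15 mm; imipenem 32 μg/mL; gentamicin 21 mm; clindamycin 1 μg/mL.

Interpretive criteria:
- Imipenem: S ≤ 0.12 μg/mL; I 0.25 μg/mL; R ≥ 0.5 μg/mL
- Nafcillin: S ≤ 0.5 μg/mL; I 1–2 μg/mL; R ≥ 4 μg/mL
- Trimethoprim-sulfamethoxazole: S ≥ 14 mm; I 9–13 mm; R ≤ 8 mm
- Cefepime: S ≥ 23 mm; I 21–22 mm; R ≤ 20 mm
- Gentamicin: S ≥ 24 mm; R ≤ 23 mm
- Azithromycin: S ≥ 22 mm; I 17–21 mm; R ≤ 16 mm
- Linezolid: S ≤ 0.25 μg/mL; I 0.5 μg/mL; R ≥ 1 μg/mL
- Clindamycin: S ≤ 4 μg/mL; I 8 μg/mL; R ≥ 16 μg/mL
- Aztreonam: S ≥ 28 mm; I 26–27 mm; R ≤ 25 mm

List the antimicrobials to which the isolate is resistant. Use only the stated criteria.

Aztreonam (24 mm) ≤ 25 mm ⇒ Resistant
Linezolid: 0.5 μg/mL is = 0.5 μg/mL — Intermediate
Trimethoprim-sulfamethoxazole 23 mm: ≥ 14 mm ⇒ susceptible
Cefepime: 22 mm is in 21–22 mm → intermediate
Nafcillin: 256 μg/mL is ≥ 4 μg/mL — resistant
Azithromycin 15 mm: ≤ 16 mm ⇒ Resistant
Imipenem: 32 μg/mL is ≥ 0.5 μg/mL ⇒ Resistant
Gentamicin: 21 mm is ≤ 23 mm ⇒ resistant
Clindamycin 1 μg/mL: ≤ 4 μg/mL → Susceptible

aztreonam, nafcillin, azithromycin, imipenem, gentamicin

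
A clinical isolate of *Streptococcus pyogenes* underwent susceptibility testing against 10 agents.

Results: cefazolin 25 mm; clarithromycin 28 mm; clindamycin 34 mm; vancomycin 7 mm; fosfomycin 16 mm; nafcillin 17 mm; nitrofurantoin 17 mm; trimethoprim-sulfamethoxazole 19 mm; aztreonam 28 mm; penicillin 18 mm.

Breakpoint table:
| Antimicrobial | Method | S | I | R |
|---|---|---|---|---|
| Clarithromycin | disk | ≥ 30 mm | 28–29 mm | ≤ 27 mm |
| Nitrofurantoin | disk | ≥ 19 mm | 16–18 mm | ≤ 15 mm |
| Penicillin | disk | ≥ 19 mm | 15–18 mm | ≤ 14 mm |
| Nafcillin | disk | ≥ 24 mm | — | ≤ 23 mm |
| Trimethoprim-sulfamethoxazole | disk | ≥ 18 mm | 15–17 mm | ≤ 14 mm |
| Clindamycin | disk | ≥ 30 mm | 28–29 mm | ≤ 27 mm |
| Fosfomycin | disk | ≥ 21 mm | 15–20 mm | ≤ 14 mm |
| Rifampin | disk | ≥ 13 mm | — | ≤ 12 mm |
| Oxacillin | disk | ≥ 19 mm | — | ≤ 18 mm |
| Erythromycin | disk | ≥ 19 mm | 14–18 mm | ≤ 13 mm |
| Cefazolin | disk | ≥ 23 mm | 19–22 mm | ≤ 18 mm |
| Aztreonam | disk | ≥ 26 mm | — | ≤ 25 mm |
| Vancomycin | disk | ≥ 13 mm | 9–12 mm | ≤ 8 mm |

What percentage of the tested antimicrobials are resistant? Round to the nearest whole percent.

Cefazolin: 25 mm is ≥ 23 mm → S
Clarithromycin: 28 mm is in 28–29 mm — intermediate
Clindamycin 34 mm: ≥ 30 mm → susceptible
Vancomycin: 7 mm is ≤ 8 mm ⇒ resistant
Fosfomycin (16 mm) in 15–20 mm — I
Nafcillin 17 mm: ≤ 23 mm ⇒ R
Nitrofurantoin 17 mm: in 16–18 mm — Intermediate
Trimethoprim-sulfamethoxazole (19 mm) ≥ 18 mm → susceptible
Aztreonam: 28 mm is ≥ 26 mm ⇒ S
Penicillin: 18 mm is in 15–18 mm — Intermediate
Resistant: 2/10

20%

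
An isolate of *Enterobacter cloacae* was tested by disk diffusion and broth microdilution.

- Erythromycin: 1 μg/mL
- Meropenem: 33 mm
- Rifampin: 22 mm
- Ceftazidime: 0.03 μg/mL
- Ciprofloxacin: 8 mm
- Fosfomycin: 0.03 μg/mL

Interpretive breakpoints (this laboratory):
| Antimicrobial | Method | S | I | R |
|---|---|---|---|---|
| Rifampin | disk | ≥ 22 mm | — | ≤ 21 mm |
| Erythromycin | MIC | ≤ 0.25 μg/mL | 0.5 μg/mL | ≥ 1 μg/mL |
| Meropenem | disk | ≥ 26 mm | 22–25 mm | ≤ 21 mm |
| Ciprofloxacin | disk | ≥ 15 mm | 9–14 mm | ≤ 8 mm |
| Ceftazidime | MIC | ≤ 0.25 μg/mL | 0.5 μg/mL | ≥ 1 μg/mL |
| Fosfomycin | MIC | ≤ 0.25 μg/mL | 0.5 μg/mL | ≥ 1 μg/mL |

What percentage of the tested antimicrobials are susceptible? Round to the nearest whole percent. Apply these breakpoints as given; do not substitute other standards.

67%

Erythromycin 1 μg/mL: ≥ 1 μg/mL — Resistant
Meropenem (33 mm) ≥ 26 mm — S
Rifampin (22 mm) ≥ 22 mm ⇒ Susceptible
Ceftazidime 0.03 μg/mL: ≤ 0.25 μg/mL — susceptible
Ciprofloxacin 8 mm: ≤ 8 mm — Resistant
Fosfomycin (0.03 μg/mL) ≤ 0.25 μg/mL — S
Susceptible: 4/6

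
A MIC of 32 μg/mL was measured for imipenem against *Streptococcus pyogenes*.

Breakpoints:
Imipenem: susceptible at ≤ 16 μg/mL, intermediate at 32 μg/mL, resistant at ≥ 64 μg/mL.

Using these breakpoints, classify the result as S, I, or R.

Imipenem (32 μg/mL) = 32 μg/mL → I

I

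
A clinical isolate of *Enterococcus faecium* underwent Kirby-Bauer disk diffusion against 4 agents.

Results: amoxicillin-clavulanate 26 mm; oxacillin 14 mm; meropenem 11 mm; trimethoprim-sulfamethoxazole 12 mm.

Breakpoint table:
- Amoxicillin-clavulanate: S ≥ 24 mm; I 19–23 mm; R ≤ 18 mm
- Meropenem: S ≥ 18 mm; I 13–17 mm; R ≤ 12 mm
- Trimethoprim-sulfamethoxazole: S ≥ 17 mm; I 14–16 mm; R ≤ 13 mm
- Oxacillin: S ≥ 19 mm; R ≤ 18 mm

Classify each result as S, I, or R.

Amoxicillin-clavulanate 26 mm: ≥ 24 mm — Susceptible
Oxacillin 14 mm: ≤ 18 mm — Resistant
Meropenem (11 mm) ≤ 12 mm ⇒ resistant
Trimethoprim-sulfamethoxazole (12 mm) ≤ 13 mm ⇒ resistant

S, R, R, R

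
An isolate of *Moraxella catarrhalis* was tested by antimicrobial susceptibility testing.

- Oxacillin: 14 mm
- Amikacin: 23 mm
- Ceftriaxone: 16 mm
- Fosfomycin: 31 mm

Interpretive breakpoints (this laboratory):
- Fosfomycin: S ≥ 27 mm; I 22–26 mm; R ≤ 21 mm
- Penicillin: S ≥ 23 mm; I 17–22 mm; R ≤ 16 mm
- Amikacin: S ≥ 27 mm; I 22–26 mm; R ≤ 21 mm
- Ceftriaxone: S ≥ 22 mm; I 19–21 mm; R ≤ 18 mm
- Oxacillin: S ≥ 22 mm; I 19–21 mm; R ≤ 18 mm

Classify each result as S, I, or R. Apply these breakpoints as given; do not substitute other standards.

R, I, R, S

Oxacillin: 14 mm is ≤ 18 mm ⇒ resistant
Amikacin (23 mm) in 22–26 mm → I
Ceftriaxone (16 mm) ≤ 18 mm ⇒ Resistant
Fosfomycin 31 mm: ≥ 27 mm ⇒ susceptible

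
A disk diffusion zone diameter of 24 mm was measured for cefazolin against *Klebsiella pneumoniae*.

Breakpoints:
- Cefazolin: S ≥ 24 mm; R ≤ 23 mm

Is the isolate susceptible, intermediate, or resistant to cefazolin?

Cefazolin (24 mm) ≥ 24 mm — susceptible

Susceptible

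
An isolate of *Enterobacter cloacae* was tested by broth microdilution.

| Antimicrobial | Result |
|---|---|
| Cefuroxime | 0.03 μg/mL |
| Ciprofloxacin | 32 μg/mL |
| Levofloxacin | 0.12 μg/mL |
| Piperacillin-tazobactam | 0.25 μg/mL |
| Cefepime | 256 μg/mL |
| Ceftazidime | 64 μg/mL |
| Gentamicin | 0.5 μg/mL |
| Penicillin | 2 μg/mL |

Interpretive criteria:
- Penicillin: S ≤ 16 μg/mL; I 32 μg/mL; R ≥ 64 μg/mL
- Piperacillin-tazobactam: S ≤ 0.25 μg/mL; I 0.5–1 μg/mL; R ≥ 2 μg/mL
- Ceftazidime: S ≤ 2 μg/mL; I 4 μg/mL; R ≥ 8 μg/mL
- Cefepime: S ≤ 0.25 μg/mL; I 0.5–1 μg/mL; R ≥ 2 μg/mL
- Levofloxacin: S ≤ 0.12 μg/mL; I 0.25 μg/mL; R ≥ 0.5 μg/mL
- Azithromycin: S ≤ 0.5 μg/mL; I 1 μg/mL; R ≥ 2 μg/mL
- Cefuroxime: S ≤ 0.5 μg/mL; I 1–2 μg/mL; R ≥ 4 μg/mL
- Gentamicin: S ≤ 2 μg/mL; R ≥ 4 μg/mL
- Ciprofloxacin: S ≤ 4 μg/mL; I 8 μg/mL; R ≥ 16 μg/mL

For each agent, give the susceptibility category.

S, R, S, S, R, R, S, S

Cefuroxime: 0.03 μg/mL is ≤ 0.5 μg/mL ⇒ S
Ciprofloxacin: 32 μg/mL is ≥ 16 μg/mL → R
Levofloxacin: 0.12 μg/mL is ≤ 0.12 μg/mL — Susceptible
Piperacillin-tazobactam: 0.25 μg/mL is ≤ 0.25 μg/mL → S
Cefepime: 256 μg/mL is ≥ 2 μg/mL — Resistant
Ceftazidime 64 μg/mL: ≥ 8 μg/mL — resistant
Gentamicin: 0.5 μg/mL is ≤ 2 μg/mL → susceptible
Penicillin (2 μg/mL) ≤ 16 μg/mL — S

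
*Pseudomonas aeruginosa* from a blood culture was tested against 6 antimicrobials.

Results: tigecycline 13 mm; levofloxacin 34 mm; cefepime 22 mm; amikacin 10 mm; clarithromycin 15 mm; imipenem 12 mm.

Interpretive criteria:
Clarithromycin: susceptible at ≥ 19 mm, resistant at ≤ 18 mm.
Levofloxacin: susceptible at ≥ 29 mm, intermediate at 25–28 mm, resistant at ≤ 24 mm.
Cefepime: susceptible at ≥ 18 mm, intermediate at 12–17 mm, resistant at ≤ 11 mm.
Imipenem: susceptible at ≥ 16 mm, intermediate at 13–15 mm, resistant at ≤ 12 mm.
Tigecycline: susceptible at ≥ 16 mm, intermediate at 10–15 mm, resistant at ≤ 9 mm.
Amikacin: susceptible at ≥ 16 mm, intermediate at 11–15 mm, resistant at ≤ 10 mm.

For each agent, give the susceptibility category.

Tigecycline (13 mm) in 10–15 mm → intermediate
Levofloxacin (34 mm) ≥ 29 mm ⇒ Susceptible
Cefepime: 22 mm is ≥ 18 mm → Susceptible
Amikacin 10 mm: ≤ 10 mm ⇒ R
Clarithromycin 15 mm: ≤ 18 mm → resistant
Imipenem: 12 mm is ≤ 12 mm ⇒ Resistant

I, S, S, R, R, R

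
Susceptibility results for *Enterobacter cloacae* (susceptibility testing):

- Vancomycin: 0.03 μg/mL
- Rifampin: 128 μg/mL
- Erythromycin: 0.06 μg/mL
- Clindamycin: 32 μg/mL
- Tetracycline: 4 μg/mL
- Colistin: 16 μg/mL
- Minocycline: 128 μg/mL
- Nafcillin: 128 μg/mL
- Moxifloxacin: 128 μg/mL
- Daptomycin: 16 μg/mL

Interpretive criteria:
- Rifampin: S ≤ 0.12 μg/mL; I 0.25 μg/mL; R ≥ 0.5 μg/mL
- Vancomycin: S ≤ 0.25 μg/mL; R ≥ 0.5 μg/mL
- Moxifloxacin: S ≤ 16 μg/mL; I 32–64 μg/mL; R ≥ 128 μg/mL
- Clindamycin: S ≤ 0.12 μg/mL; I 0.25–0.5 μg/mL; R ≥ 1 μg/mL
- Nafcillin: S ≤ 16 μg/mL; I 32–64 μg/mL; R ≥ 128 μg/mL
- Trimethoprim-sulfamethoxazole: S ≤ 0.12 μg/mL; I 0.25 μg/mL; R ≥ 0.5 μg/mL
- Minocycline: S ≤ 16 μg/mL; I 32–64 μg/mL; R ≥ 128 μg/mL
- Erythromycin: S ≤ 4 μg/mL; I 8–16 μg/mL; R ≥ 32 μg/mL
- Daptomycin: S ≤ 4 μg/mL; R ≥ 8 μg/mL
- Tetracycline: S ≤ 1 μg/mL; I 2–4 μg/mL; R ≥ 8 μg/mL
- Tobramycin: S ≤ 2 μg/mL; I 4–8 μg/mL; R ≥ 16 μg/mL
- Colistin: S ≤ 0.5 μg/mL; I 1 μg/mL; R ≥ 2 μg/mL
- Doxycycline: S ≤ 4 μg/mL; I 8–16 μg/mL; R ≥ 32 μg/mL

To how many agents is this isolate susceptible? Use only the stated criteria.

2

Vancomycin (0.03 μg/mL) ≤ 0.25 μg/mL — Susceptible
Rifampin 128 μg/mL: ≥ 0.5 μg/mL ⇒ R
Erythromycin (0.06 μg/mL) ≤ 4 μg/mL → susceptible
Clindamycin 32 μg/mL: ≥ 1 μg/mL → Resistant
Tetracycline (4 μg/mL) in 2–4 μg/mL → intermediate
Colistin 16 μg/mL: ≥ 2 μg/mL → resistant
Minocycline (128 μg/mL) ≥ 128 μg/mL → R
Nafcillin 128 μg/mL: ≥ 128 μg/mL ⇒ R
Moxifloxacin (128 μg/mL) ≥ 128 μg/mL — resistant
Daptomycin: 16 μg/mL is ≥ 8 μg/mL ⇒ R
Susceptible: 2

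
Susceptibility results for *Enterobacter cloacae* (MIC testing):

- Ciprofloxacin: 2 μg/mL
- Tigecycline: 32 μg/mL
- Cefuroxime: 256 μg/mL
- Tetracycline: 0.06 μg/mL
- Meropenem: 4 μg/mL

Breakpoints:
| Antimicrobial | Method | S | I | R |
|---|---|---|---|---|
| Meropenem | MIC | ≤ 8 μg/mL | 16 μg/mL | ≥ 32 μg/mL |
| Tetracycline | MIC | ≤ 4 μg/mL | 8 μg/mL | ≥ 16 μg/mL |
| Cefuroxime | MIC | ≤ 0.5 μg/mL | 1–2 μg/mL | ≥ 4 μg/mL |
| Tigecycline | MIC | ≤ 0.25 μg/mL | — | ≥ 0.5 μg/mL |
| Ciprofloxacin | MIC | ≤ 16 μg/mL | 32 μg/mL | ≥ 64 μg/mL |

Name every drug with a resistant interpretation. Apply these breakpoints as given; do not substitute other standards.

Ciprofloxacin: 2 μg/mL is ≤ 16 μg/mL ⇒ susceptible
Tigecycline: 32 μg/mL is ≥ 0.5 μg/mL — Resistant
Cefuroxime: 256 μg/mL is ≥ 4 μg/mL ⇒ R
Tetracycline 0.06 μg/mL: ≤ 4 μg/mL — S
Meropenem (4 μg/mL) ≤ 8 μg/mL → S

tigecycline, cefuroxime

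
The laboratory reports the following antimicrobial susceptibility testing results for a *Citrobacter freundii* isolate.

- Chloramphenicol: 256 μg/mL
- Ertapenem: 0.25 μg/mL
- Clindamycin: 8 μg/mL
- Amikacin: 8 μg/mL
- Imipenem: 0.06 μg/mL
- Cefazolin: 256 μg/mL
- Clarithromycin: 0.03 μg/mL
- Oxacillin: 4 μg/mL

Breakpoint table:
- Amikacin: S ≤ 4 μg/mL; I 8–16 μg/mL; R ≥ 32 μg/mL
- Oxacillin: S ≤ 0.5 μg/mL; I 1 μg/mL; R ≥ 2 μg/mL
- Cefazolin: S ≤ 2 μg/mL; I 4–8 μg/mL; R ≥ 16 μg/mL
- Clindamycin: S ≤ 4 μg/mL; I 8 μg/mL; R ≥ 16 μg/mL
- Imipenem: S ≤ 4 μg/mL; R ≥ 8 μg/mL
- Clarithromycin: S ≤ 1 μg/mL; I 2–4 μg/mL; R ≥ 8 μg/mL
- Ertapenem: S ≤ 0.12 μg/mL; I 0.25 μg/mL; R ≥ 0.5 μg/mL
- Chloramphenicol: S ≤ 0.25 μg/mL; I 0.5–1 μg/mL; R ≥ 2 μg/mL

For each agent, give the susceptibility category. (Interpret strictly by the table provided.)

R, I, I, I, S, R, S, R

Chloramphenicol 256 μg/mL: ≥ 2 μg/mL — R
Ertapenem (0.25 μg/mL) = 0.25 μg/mL ⇒ Intermediate
Clindamycin 8 μg/mL: = 8 μg/mL → I
Amikacin (8 μg/mL) in 8–16 μg/mL — I
Imipenem: 0.06 μg/mL is ≤ 4 μg/mL → susceptible
Cefazolin: 256 μg/mL is ≥ 16 μg/mL ⇒ Resistant
Clarithromycin (0.03 μg/mL) ≤ 1 μg/mL — S
Oxacillin (4 μg/mL) ≥ 2 μg/mL → Resistant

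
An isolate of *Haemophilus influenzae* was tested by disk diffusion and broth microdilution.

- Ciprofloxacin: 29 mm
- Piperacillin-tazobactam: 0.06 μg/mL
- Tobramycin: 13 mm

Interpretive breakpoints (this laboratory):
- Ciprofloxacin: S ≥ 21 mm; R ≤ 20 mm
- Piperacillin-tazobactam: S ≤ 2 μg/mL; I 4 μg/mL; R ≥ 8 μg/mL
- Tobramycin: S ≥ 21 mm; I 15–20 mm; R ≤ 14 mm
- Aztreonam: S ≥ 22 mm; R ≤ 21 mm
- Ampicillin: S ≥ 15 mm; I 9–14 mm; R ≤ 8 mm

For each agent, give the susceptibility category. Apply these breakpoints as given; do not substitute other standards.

Ciprofloxacin: 29 mm is ≥ 21 mm → Susceptible
Piperacillin-tazobactam: 0.06 μg/mL is ≤ 2 μg/mL ⇒ S
Tobramycin 13 mm: ≤ 14 mm → R

S, S, R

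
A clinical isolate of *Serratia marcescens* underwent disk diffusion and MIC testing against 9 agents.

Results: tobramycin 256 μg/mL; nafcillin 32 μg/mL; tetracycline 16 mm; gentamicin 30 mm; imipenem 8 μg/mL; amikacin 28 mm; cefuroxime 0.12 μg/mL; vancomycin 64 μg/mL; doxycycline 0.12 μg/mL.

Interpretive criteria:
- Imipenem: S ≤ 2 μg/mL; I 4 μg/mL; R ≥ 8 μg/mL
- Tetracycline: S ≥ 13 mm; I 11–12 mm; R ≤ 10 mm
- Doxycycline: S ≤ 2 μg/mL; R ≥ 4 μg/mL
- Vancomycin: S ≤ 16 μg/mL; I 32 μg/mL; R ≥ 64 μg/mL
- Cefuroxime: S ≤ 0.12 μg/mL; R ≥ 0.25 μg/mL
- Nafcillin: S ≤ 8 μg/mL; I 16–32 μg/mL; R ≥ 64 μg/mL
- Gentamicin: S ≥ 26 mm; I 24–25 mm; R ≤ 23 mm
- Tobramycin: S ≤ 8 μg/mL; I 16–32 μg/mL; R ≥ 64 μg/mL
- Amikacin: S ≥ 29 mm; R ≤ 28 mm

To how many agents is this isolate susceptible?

4

Tobramycin 256 μg/mL: ≥ 64 μg/mL → resistant
Nafcillin 32 μg/mL: in 16–32 μg/mL → Intermediate
Tetracycline: 16 mm is ≥ 13 mm ⇒ S
Gentamicin 30 mm: ≥ 26 mm — susceptible
Imipenem: 8 μg/mL is ≥ 8 μg/mL ⇒ Resistant
Amikacin (28 mm) ≤ 28 mm — resistant
Cefuroxime (0.12 μg/mL) ≤ 0.12 μg/mL → susceptible
Vancomycin 64 μg/mL: ≥ 64 μg/mL → R
Doxycycline: 0.12 μg/mL is ≤ 2 μg/mL ⇒ susceptible
Susceptible: 4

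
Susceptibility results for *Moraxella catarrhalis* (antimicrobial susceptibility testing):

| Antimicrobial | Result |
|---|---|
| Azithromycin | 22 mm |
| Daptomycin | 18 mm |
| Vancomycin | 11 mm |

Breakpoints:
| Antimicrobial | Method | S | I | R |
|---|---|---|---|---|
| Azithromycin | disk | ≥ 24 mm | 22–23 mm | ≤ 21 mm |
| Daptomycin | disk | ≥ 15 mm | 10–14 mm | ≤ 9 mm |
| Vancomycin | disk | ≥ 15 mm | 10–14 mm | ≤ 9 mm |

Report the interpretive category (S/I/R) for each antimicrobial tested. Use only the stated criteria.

Azithromycin: 22 mm is in 22–23 mm — intermediate
Daptomycin 18 mm: ≥ 15 mm ⇒ S
Vancomycin (11 mm) in 10–14 mm → I

I, S, I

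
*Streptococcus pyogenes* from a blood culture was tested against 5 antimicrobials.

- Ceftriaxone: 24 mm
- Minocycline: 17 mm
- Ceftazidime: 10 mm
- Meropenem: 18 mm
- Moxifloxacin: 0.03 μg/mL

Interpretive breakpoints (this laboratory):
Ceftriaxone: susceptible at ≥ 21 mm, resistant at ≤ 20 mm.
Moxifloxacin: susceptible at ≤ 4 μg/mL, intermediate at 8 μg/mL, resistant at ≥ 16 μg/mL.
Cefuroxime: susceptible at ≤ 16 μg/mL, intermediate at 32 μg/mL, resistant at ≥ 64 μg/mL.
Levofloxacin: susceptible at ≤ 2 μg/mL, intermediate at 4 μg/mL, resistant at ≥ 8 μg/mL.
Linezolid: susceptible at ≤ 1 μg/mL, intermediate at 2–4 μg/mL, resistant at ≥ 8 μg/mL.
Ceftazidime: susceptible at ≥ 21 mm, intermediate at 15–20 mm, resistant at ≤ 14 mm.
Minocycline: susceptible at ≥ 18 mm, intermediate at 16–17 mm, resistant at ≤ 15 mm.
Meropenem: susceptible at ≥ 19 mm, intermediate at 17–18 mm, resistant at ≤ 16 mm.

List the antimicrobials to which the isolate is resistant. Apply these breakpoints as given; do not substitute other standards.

ceftazidime

Ceftriaxone (24 mm) ≥ 21 mm → susceptible
Minocycline 17 mm: in 16–17 mm → Intermediate
Ceftazidime: 10 mm is ≤ 14 mm → Resistant
Meropenem 18 mm: in 17–18 mm — intermediate
Moxifloxacin 0.03 μg/mL: ≤ 4 μg/mL → S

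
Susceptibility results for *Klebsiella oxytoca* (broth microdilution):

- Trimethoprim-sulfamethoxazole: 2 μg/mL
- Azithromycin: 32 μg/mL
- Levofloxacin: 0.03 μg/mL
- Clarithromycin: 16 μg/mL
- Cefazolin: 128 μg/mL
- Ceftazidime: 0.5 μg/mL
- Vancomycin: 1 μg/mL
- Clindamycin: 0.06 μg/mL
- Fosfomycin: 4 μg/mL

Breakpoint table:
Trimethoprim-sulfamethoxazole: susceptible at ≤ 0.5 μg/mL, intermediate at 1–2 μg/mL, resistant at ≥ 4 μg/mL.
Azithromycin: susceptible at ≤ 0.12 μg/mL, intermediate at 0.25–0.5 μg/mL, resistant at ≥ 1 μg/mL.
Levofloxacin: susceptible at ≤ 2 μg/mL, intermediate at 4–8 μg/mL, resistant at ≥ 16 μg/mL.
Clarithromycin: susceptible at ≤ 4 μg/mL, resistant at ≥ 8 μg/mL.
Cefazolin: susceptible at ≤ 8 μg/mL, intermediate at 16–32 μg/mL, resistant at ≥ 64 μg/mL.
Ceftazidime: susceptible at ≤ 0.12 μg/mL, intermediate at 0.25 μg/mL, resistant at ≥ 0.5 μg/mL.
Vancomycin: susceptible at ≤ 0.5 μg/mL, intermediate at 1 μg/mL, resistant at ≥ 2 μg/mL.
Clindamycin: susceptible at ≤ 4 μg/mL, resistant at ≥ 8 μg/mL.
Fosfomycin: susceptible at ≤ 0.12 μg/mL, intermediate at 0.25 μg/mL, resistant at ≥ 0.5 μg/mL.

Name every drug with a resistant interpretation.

Trimethoprim-sulfamethoxazole (2 μg/mL) in 1–2 μg/mL — Intermediate
Azithromycin: 32 μg/mL is ≥ 1 μg/mL → resistant
Levofloxacin: 0.03 μg/mL is ≤ 2 μg/mL — Susceptible
Clarithromycin: 16 μg/mL is ≥ 8 μg/mL ⇒ Resistant
Cefazolin: 128 μg/mL is ≥ 64 μg/mL → R
Ceftazidime 0.5 μg/mL: ≥ 0.5 μg/mL → Resistant
Vancomycin (1 μg/mL) = 1 μg/mL → intermediate
Clindamycin 0.06 μg/mL: ≤ 4 μg/mL ⇒ Susceptible
Fosfomycin (4 μg/mL) ≥ 0.5 μg/mL — R

azithromycin, clarithromycin, cefazolin, ceftazidime, fosfomycin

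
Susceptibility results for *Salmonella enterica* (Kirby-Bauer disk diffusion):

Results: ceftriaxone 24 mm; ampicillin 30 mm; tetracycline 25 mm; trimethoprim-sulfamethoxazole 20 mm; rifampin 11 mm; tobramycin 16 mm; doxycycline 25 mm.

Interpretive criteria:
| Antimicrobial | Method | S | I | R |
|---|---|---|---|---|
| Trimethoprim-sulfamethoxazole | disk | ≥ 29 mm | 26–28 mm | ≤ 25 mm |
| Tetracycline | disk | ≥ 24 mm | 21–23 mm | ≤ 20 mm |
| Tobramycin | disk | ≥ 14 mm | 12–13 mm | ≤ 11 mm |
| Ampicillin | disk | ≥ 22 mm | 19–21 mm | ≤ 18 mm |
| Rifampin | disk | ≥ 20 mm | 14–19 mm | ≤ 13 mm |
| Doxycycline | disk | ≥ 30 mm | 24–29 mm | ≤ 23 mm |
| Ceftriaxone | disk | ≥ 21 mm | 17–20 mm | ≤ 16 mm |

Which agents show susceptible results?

Ceftriaxone 24 mm: ≥ 21 mm ⇒ Susceptible
Ampicillin: 30 mm is ≥ 22 mm — Susceptible
Tetracycline 25 mm: ≥ 24 mm ⇒ susceptible
Trimethoprim-sulfamethoxazole (20 mm) ≤ 25 mm ⇒ Resistant
Rifampin (11 mm) ≤ 13 mm → Resistant
Tobramycin: 16 mm is ≥ 14 mm — Susceptible
Doxycycline (25 mm) in 24–29 mm ⇒ intermediate

ceftriaxone, ampicillin, tetracycline, tobramycin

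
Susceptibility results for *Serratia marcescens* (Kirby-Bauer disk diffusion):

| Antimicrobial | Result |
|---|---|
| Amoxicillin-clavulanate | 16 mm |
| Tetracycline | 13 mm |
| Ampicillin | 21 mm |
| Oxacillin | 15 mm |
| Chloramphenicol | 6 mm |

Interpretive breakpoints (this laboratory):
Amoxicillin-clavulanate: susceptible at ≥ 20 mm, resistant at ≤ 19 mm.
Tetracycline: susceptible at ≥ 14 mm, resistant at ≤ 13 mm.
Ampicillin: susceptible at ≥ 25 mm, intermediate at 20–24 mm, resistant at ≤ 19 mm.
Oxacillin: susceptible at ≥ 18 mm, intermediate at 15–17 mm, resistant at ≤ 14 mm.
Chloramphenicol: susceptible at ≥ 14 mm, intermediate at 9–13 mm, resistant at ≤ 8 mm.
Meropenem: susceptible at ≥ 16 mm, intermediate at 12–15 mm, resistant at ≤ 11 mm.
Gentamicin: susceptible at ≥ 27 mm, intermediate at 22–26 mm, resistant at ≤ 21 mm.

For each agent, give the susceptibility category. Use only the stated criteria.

R, R, I, I, R

Amoxicillin-clavulanate (16 mm) ≤ 19 mm — resistant
Tetracycline (13 mm) ≤ 13 mm → Resistant
Ampicillin: 21 mm is in 20–24 mm → I
Oxacillin: 15 mm is in 15–17 mm — intermediate
Chloramphenicol (6 mm) ≤ 8 mm — Resistant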